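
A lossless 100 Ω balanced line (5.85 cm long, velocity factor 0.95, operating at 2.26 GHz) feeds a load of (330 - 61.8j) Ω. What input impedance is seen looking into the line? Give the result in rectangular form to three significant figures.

λ = v/f = 0.95·c / 2.26 GHz = 0.126 m
βl = 2π·l/λ = 2π × 0.464 = 167°
tan(βl) = tan(167°) = -0.231
Z_in = Z_0·(Z_L + jZ_0·tanβl)/(Z_0 + jZ_L·tanβl)
     = 100·(330 − j84.9)/(85.7 − j76.2)

Z_in ≈ 264 + j136 Ω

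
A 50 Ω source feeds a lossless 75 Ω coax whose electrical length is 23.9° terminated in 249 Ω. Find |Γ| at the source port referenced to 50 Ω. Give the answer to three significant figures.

tan(βl) = 0.443
Z_in = Z_0·(Z_L + jZ_0·tanβl)/(Z_0 + jZ_L·tanβl) = 94.1 − j105 Ω
Γ_s = (Z_in − Z_s)/(Z_in + Z_s) = (44.1 − j105)/(144 − j105), |Γ_s| = 0.64

|Γ| ≈ 0.64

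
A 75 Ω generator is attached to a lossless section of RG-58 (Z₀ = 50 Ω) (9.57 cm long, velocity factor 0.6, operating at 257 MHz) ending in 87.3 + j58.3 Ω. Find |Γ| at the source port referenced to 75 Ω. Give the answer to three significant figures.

|Γ| ≈ 0.433

λ = v/f = 0.6·c / 257 MHz = 0.7 m
βl = 2π·l/λ = 2π × 0.137 = 49.2°
tan(βl) = 1.16
Z_in = Z_0·(Z_L + jZ_0·tanβl)/(Z_0 + jZ_L·tanβl) = 48.5 − j51.6 Ω
Γ_s = (Z_in − Z_s)/(Z_in + Z_s) = (-26.5 − j51.6)/(124 − j51.6), |Γ_s| = 0.433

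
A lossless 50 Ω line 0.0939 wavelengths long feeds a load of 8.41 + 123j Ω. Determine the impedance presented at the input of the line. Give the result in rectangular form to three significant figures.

βl = 2π × 0.0939 = 33.8°
tan(βl) = tan(33.8°) = 0.67
Z_in = Z_0·(Z_L + jZ_0·tanβl)/(Z_0 + jZ_L·tanβl)
     = 50·(8.41 + j156)/(-32.4 + j5.63)

Z_in ≈ 28.2 − j237 Ω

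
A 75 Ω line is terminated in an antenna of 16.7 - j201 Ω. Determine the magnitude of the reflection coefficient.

Γ = (Z_L − Z_0)/(Z_L + Z_0) = (-58.3 − j201)/(91.7 − j201)
|Γ| = 209/221

|Γ| ≈ 0.947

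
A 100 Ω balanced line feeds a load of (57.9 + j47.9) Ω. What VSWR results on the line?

VSWR ≈ 2.26

Γ = (Z_L − Z_0)/(Z_L + Z_0) = (-42.1 + j47.9)/(157.9 + j47.9)
|Γ| = 63.8/165 = 0.386
VSWR = (1 + |Γ|)/(1 − |Γ|) = 1.39/0.614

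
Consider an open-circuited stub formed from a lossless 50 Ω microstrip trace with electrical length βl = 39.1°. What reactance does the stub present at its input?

X_in ≈ -61.5 Ω (capacitive)

tan(βl) = 0.813
For an open-circuited stub, Z_in = −jZ_0·cot(βl) = −jZ_0/tan(βl)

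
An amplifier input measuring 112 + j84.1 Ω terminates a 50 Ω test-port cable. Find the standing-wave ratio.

VSWR ≈ 3.68

Γ = (Z_L − Z_0)/(Z_L + Z_0) = (62 + j84.1)/(162 + j84.1)
|Γ| = 104/183 = 0.572
VSWR = (1 + |Γ|)/(1 − |Γ|) = 1.57/0.428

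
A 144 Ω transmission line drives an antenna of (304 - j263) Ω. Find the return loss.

RL ≈ 4.54 dB

Γ = (160 − j263)/(448 − j263), |Γ| = 0.593
RL = −20·log₁₀|Γ| = −20·log₁₀(0.593)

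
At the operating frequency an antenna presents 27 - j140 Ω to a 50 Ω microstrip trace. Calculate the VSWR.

Γ = (Z_L − Z_0)/(Z_L + Z_0) = (-23 − j140)/(77 − j140)
|Γ| = 142/160 = 0.888
VSWR = (1 + |Γ|)/(1 − |Γ|) = 1.89/0.112

VSWR ≈ 16.9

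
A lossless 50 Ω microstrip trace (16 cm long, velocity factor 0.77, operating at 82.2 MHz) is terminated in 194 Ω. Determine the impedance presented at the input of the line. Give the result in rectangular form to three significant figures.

λ = v/f = 0.77·c / 82.2 MHz = 2.81 m
βl = 2π·l/λ = 2π × 0.0569 = 20.5°
tan(βl) = tan(20.5°) = 0.374
Z_in = Z_0·(Z_L + jZ_0·tanβl)/(Z_0 + jZ_L·tanβl)
     = 50·(194 + j18.7)/(50 + j72.5)

Z_in ≈ 71.2 − j84.6 Ω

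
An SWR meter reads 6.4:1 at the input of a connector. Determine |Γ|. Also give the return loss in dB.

|Γ| ≈ 0.73; return loss ≈ 2.74 dB

|Γ| = (S − 1)/(S + 1) = (6.4 − 1)/(6.4 + 1) = 5.4/7.4
RL = −20·log₁₀|Γ| = −20·log₁₀(0.73)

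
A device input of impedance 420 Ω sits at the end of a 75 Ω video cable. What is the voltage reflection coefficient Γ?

Γ = 0.697

Γ = (Z_L − Z_0)/(Z_L + Z_0) = (420 − 75)/(420 + 75) = 345/495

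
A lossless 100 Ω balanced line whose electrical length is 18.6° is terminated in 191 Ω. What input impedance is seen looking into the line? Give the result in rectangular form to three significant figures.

Z_in ≈ 150 − j63.1 Ω

tan(βl) = tan(18.6°) = 0.337
Z_in = Z_0·(Z_L + jZ_0·tanβl)/(Z_0 + jZ_L·tanβl)
     = 100·(191 + j33.7)/(100 + j64.3)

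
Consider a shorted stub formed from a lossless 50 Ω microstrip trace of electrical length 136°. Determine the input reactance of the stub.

tan(βl) = -0.966
For a shorted stub, Z_in = jZ_0·tan(βl)

X_in ≈ -48.3 Ω (capacitive)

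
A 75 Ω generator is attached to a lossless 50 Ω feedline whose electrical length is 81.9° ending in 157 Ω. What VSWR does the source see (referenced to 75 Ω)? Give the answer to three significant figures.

tan(βl) = 7.03
Z_in = Z_0·(Z_L + jZ_0·tanβl)/(Z_0 + jZ_L·tanβl) = 16.2 − j6.38 Ω
Γ_s = (Z_in − Z_s)/(Z_in + Z_s) = (-58.8 − j6.38)/(91.2 − j6.38), |Γ_s| = 0.647
VSWR = (1 + |Γ_s|)/(1 − |Γ_s|)

VSWR ≈ 4.66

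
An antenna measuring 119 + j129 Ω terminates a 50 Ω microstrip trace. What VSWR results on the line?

VSWR ≈ 5.41

Γ = (Z_L − Z_0)/(Z_L + Z_0) = (69 + j129)/(169 + j129)
|Γ| = 146/213 = 0.688
VSWR = (1 + |Γ|)/(1 − |Γ|) = 1.69/0.312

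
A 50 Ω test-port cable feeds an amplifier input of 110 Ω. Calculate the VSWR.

VSWR ≈ 2.2

Γ = (110 − 50)/(110 + 50) = 0.375
VSWR = (1 + 0.375)/(1 − 0.375)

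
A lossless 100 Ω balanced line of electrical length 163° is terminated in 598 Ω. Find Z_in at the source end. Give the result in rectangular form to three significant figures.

Z_in ≈ 151 + j245 Ω

tan(βl) = tan(163°) = -0.306
Z_in = Z_0·(Z_L + jZ_0·tanβl)/(Z_0 + jZ_L·tanβl)
     = 100·(598 − j30.6)/(100 − j183)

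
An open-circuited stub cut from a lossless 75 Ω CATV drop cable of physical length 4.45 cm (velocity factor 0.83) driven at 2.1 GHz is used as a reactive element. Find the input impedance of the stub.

λ = v/f = 0.83·c / 2.1 GHz = 0.119 m
βl = 2π·l/λ = 2π × 0.375 = 135°
tan(βl) = -0.996
For an open-circuited stub, Z_in = −jZ_0·cot(βl) = −jZ_0/tan(βl)

Z_in ≈ +j75.3 Ω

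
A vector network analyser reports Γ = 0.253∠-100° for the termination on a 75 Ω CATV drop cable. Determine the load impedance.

Z_L = Z_0·(1 + Γ)/(1 − Γ) = 75·(0.956 − j0.249)/(1.04 + j0.249)

Z_L ≈ 60.9 − j32.4 Ω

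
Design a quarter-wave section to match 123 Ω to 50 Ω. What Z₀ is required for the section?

Z_qwt ≈ 78.4 Ω

Z_qwt = √(Z_0·R_L) = √(50 × 123) = √6150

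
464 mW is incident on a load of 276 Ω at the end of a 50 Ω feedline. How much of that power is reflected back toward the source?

P_reflected ≈ 223 mW

Γ = (276 − 50)/(276 + 50) = 0.693
|Γ|² = 0.481
P_refl = |Γ|²·P_inc = 223 mW, P_del = (1 − |Γ|²)·P_inc = 241 mW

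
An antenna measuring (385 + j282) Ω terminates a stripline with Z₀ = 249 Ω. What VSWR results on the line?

VSWR ≈ 2.64

Γ = (Z_L − Z_0)/(Z_L + Z_0) = (136 + j282)/(634 + j282)
|Γ| = 313/694 = 0.451
VSWR = (1 + |Γ|)/(1 − |Γ|) = 1.45/0.549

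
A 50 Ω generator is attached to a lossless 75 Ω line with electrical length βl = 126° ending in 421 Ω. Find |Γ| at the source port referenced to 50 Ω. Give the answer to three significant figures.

|Γ| ≈ 0.687

tan(βl) = -1.38
Z_in = Z_0·(Z_L + jZ_0·tanβl)/(Z_0 + jZ_L·tanβl) = 20.1 + j51.9 Ω
Γ_s = (Z_in − Z_s)/(Z_in + Z_s) = (-29.9 + j51.9)/(70.1 + j51.9), |Γ_s| = 0.687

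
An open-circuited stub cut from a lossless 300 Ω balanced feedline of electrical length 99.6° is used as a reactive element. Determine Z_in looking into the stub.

Z_in ≈ +j50.7 Ω

tan(βl) = -5.91
For an open-circuited stub, Z_in = −jZ_0·cot(βl) = −jZ_0/tan(βl)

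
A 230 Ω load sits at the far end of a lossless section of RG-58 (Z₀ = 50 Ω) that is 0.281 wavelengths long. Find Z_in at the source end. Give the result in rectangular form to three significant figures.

Z_in ≈ 11.3 + j9.38 Ω

βl = 2π × 0.281 = 101°
tan(βl) = tan(101°) = -5.07
Z_in = Z_0·(Z_L + jZ_0·tanβl)/(Z_0 + jZ_L·tanβl)
     = 50·(230 − j253)/(50 − j1170)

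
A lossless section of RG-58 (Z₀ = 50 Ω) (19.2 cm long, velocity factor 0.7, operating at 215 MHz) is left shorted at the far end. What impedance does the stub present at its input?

Z_in ≈ +j143 Ω

λ = v/f = 0.7·c / 215 MHz = 0.977 m
βl = 2π·l/λ = 2π × 0.197 = 70.8°
tan(βl) = 2.87
For a shorted stub, Z_in = jZ_0·tan(βl)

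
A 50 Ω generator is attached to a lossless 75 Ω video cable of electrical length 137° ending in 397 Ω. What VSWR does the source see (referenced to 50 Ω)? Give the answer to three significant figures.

tan(βl) = -0.933
Z_in = Z_0·(Z_L + jZ_0·tanβl)/(Z_0 + jZ_L·tanβl) = 29.3 + j74.5 Ω
Γ_s = (Z_in − Z_s)/(Z_in + Z_s) = (-20.7 + j74.5)/(79.3 + j74.5), |Γ_s| = 0.711
VSWR = (1 + |Γ_s|)/(1 − |Γ_s|)

VSWR ≈ 5.92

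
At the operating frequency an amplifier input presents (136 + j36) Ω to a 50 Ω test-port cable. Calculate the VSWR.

Γ = (Z_L − Z_0)/(Z_L + Z_0) = (86 + j36)/(186 + j36)
|Γ| = 93.2/189 = 0.492
VSWR = (1 + |Γ|)/(1 − |Γ|) = 1.49/0.508

VSWR ≈ 2.94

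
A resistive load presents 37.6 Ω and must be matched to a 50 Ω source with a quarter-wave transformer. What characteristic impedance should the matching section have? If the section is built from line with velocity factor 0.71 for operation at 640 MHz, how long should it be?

Z_qwt ≈ 43.4 Ω; length ≈ 8.32 cm

Z_qwt = √(Z_0·R_L) = √(50 × 37.6) = √1880
λ = 0.71·c/f = 0.333 m, so l = λ/4 = 0.0832 m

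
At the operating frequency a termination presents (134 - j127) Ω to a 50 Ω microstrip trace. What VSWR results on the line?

Γ = (Z_L − Z_0)/(Z_L + Z_0) = (84 − j127)/(184 − j127)
|Γ| = 152/224 = 0.681
VSWR = (1 + |Γ|)/(1 − |Γ|) = 1.68/0.319

VSWR ≈ 5.27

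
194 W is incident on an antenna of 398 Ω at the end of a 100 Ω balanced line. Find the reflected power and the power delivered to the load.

P_reflected ≈ 69.5 W; P_delivered ≈ 125 W

Γ = (398 − 100)/(398 + 100) = 0.598
|Γ|² = 0.358
P_refl = |Γ|²·P_inc = 69.5 W, P_del = (1 − |Γ|²)·P_inc = 125 W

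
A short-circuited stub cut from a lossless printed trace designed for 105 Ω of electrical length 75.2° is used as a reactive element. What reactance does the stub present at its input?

tan(βl) = 3.78
For a short-circuited stub, Z_in = jZ_0·tan(βl)

X_in ≈ 397 Ω (inductive)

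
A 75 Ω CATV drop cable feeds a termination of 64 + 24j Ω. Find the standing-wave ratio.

VSWR ≈ 1.46

Γ = (Z_L − Z_0)/(Z_L + Z_0) = (-11 + j24)/(139 + j24)
|Γ| = 26.4/141 = 0.187
VSWR = (1 + |Γ|)/(1 − |Γ|) = 1.19/0.813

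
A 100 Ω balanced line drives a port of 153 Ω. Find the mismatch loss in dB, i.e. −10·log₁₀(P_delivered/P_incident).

Γ = (153 − 100)/(153 + 100) = 0.209
|Γ|² = 0.0439, so P_del/P_inc = 1 − |Γ|² = 0.956
ML = −10·log₁₀(1 − |Γ|²)

mismatch loss ≈ 0.195 dB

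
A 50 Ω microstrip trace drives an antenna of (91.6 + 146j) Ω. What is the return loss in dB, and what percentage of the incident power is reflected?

RL ≈ 2.54 dB; 55.7% of incident power reflected

Γ = (41.6 + j146)/(141.6 + j146), |Γ| = 0.746
RL = −20·log₁₀(0.746) = 2.54 dB
P_refl/P_inc = |Γ|² = 0.557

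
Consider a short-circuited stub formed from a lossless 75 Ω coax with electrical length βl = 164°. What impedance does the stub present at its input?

tan(βl) = -0.287
For a short-circuited stub, Z_in = jZ_0·tan(βl)

Z_in ≈ −j21.5 Ω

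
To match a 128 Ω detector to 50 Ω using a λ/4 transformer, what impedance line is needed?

Z_qwt = √(Z_0·R_L) = √(50 × 128) = √6400

Z_qwt ≈ 80 Ω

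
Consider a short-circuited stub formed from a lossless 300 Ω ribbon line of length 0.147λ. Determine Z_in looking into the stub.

βl = 2π × 0.147 = 52.9°
tan(βl) = 1.32
For a short-circuited stub, Z_in = jZ_0·tan(βl)

Z_in ≈ +j397 Ω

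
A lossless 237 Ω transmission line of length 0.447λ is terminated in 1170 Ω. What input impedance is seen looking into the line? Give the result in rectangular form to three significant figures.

Z_in ≈ 335 + j489 Ω

βl = 2π × 0.447 = 161°
tan(βl) = tan(161°) = -0.346
Z_in = Z_0·(Z_L + jZ_0·tanβl)/(Z_0 + jZ_L·tanβl)
     = 237·(1170 − j82)/(237 − j405)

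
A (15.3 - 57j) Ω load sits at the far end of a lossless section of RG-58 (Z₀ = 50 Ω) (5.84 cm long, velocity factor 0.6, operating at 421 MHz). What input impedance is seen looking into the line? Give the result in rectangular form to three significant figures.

Z_in ≈ 6.5 − j0.618 Ω

λ = v/f = 0.6·c / 421 MHz = 0.428 m
βl = 2π·l/λ = 2π × 0.137 = 49.2°
tan(βl) = tan(49.2°) = 1.16
Z_in = Z_0·(Z_L + jZ_0·tanβl)/(Z_0 + jZ_L·tanβl)
     = 50·(15.3 + j0.87)/(116 + j17.7)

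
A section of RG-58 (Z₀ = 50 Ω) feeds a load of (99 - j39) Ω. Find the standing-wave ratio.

VSWR ≈ 2.37

Γ = (Z_L − Z_0)/(Z_L + Z_0) = (49 − j39)/(149 − j39)
|Γ| = 62.6/154 = 0.407
VSWR = (1 + |Γ|)/(1 − |Γ|) = 1.41/0.593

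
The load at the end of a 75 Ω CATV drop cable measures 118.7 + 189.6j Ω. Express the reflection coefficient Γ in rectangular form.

Γ = (Z_L − Z_0)/(Z_L + Z_0) = (43.7 + j189.6)/(193.7 + j189.6)

Γ ≈ 0.605 + j0.387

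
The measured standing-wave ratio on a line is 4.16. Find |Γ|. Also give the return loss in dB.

|Γ| = (S − 1)/(S + 1) = (4.16 − 1)/(4.16 + 1) = 3.16/5.16
RL = −20·log₁₀|Γ| = −20·log₁₀(0.612)

|Γ| ≈ 0.612; return loss ≈ 4.26 dB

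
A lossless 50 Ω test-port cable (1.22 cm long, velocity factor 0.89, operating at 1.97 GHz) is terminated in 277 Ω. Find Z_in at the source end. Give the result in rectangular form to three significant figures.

Z_in ≈ 29.1 − j70.5 Ω

λ = v/f = 0.89·c / 1.97 GHz = 0.136 m
βl = 2π·l/λ = 2π × 0.09 = 32.4°
tan(βl) = tan(32.4°) = 0.635
Z_in = Z_0·(Z_L + jZ_0·tanβl)/(Z_0 + jZ_L·tanβl)
     = 50·(277 + j31.7)/(50 + j176)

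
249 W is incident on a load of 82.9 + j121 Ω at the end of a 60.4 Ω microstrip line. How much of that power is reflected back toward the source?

P_reflected ≈ 107 W

|Γ| = |(22.5 + j121)/(143.3 + j121)| = 0.656
|Γ|² = 0.431
P_refl = |Γ|²·P_inc = 107 W, P_del = (1 − |Γ|²)·P_inc = 142 W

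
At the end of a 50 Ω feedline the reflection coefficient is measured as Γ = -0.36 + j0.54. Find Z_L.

Z_L = Z_0·(1 + Γ)/(1 − Γ) = 50·(0.64 + j0.54)/(1.36 − j0.54)

Z_L ≈ 13.5 + j25.2 Ω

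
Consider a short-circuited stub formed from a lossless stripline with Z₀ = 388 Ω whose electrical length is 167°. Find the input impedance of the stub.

Z_in ≈ −j89.6 Ω

tan(βl) = -0.231
For a short-circuited stub, Z_in = jZ_0·tan(βl)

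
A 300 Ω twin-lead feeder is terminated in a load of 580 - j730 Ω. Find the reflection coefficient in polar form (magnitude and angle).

Γ ≈ 0.684 ∠ -29.3°

Γ = (Z_L − Z_0)/(Z_L + Z_0) = (280 − j730)/(880 − j730)
|Γ| = 782/1140 = 0.684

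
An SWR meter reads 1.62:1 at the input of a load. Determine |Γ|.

|Γ| = (S − 1)/(S + 1) = (1.62 − 1)/(1.62 + 1) = 0.62/2.62

|Γ| ≈ 0.237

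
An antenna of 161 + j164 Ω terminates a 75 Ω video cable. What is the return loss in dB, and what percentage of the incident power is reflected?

RL ≈ 3.82 dB; 41.5% of incident power reflected

Γ = (86 + j164)/(236 + j164), |Γ| = 0.644
RL = −20·log₁₀(0.644) = 3.82 dB
P_refl/P_inc = |Γ|² = 0.415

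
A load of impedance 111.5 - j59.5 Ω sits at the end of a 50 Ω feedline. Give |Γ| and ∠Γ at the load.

Γ ≈ 0.497 ∠ -23.8°

Γ = (Z_L − Z_0)/(Z_L + Z_0) = (61.5 − j59.5)/(161.5 − j59.5)
|Γ| = 85.6/172 = 0.497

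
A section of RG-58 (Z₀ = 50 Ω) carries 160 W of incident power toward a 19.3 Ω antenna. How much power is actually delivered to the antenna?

Γ = (19.3 − 50)/(19.3 + 50) = -0.443
|Γ|² = 0.196
P_refl = |Γ|²·P_inc = 31.4 W, P_del = (1 − |Γ|²)·P_inc = 129 W

P_delivered ≈ 129 W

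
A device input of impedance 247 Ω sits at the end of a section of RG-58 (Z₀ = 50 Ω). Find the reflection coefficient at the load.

Γ = (Z_L − Z_0)/(Z_L + Z_0) = (247 − 50)/(247 + 50) = 197/297

Γ = 0.663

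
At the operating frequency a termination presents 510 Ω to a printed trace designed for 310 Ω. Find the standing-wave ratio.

VSWR ≈ 1.65

For a purely resistive load, VSWR = R_L/Z_0 or Z_0/R_L (whichever > 1) = 510/310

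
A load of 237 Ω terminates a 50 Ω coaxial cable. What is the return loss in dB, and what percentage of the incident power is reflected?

Γ = (237 − 50)/(237 + 50) = 0.652
RL = −20·log₁₀(0.652) = 3.72 dB
P_refl/P_inc = |Γ|² = 0.425

RL ≈ 3.72 dB; 42.5% of incident power reflected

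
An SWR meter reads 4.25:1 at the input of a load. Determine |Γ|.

|Γ| = (S − 1)/(S + 1) = (4.25 − 1)/(4.25 + 1) = 3.25/5.25

|Γ| ≈ 0.619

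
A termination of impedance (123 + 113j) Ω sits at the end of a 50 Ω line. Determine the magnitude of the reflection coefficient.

|Γ| ≈ 0.651

Γ = (Z_L − Z_0)/(Z_L + Z_0) = (73 + j113)/(173 + j113)
|Γ| = 135/207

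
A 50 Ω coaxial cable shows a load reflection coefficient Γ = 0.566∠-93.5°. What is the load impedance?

Z_L ≈ 24.5 − j40.7 Ω

Z_L = Z_0·(1 + Γ)/(1 − Γ) = 50·(0.965 − j0.565)/(1.03 + j0.565)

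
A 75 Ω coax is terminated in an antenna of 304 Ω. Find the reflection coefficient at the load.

Γ = 0.604

Γ = (Z_L − Z_0)/(Z_L + Z_0) = (304 − 75)/(304 + 75) = 229/379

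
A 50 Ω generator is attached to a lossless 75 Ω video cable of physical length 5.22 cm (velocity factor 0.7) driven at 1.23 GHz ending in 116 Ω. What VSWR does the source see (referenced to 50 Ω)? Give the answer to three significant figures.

λ = v/f = 0.7·c / 1.23 GHz = 0.171 m
βl = 2π·l/λ = 2π × 0.306 = 110°
tan(βl) = -2.74
Z_in = Z_0·(Z_L + jZ_0·tanβl)/(Z_0 + jZ_L·tanβl) = 52.1 + j15.1 Ω
Γ_s = (Z_in − Z_s)/(Z_in + Z_s) = (2.06 + j15.1)/(102 + j15.1), |Γ_s| = 0.148
VSWR = (1 + |Γ_s|)/(1 − |Γ_s|)

VSWR ≈ 1.35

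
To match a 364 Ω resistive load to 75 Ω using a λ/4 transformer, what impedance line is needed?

Z_qwt ≈ 165 Ω

Z_qwt = √(Z_0·R_L) = √(75 × 364) = √27300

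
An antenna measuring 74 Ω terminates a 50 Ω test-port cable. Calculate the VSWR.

VSWR ≈ 1.48

Γ = (74 − 50)/(74 + 50) = 0.194
VSWR = (1 + 0.194)/(1 − 0.194)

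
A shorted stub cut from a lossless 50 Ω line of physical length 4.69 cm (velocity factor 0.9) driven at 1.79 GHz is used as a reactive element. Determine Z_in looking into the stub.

λ = v/f = 0.9·c / 1.79 GHz = 0.151 m
βl = 2π·l/λ = 2π × 0.311 = 112°
tan(βl) = -2.48
For a shorted stub, Z_in = jZ_0·tan(βl)

Z_in ≈ −j124 Ω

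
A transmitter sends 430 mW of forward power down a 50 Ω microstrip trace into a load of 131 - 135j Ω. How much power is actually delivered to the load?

|Γ| = |(81 − j135)/(181 − j135)| = 0.697
|Γ|² = 0.486
P_refl = |Γ|²·P_inc = 209 mW, P_del = (1 − |Γ|²)·P_inc = 221 mW

P_delivered ≈ 221 mW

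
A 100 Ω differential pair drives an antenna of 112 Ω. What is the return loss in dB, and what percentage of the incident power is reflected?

Γ = (112 − 100)/(112 + 100) = 0.0566
RL = −20·log₁₀(0.0566) = 24.9 dB
P_refl/P_inc = |Γ|² = 0.0032

RL ≈ 24.9 dB; 0.32% of incident power reflected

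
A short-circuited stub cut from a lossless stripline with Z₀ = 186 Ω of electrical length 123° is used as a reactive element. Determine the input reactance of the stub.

tan(βl) = -1.54
For a short-circuited stub, Z_in = jZ_0·tan(βl)

X_in ≈ -286 Ω (capacitive)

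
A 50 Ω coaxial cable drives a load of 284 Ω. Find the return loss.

RL ≈ 3.09 dB

Γ = (284 − 50)/(284 + 50) = 0.701
RL = −20·log₁₀|Γ| = −20·log₁₀(0.701)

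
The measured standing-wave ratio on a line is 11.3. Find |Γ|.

|Γ| ≈ 0.837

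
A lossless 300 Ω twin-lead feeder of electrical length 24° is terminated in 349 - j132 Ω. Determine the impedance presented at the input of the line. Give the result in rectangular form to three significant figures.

Z_in ≈ 246 − j105 Ω

tan(βl) = tan(24°) = 0.445
Z_in = Z_0·(Z_L + jZ_0·tanβl)/(Z_0 + jZ_L·tanβl)
     = 300·(349 + j1.57)/(359 + j155)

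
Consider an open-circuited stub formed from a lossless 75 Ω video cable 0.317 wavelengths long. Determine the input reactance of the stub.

X_in ≈ 33.6 Ω (inductive)

βl = 2π × 0.317 = 114°
tan(βl) = -2.23
For an open-circuited stub, Z_in = −jZ_0·cot(βl) = −jZ_0/tan(βl)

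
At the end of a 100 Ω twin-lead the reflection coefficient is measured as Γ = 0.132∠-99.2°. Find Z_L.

Z_L ≈ 92.7 − j24.6 Ω

Z_L = Z_0·(1 + Γ)/(1 − Γ) = 100·(0.979 − j0.13)/(1.02 + j0.13)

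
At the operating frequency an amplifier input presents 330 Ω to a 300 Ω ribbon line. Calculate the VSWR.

For a purely resistive load, VSWR = R_L/Z_0 or Z_0/R_L (whichever > 1) = 330/300

VSWR ≈ 1.1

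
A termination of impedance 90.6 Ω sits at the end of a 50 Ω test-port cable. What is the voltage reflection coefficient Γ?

Γ = (Z_L − Z_0)/(Z_L + Z_0) = (90.6 − 50)/(90.6 + 50) = 40.6/140.6

Γ = 0.289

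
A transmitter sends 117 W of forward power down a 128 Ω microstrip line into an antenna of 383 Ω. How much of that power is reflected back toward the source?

P_reflected ≈ 29.1 W

Γ = (383 − 128)/(383 + 128) = 0.499
|Γ|² = 0.249
P_refl = |Γ|²·P_inc = 29.1 W, P_del = (1 − |Γ|²)·P_inc = 87.9 W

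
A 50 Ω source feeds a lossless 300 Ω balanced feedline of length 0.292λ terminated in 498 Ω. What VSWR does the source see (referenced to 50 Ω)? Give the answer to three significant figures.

VSWR ≈ 4.06

βl = 2π × 0.292 = 105°
tan(βl) = -3.7
Z_in = Z_0·(Z_L + jZ_0·tanβl)/(Z_0 + jZ_L·tanβl) = 189 + j50.3 Ω
Γ_s = (Z_in − Z_s)/(Z_in + Z_s) = (139 + j50.3)/(239 + j50.3), |Γ_s| = 0.605
VSWR = (1 + |Γ_s|)/(1 − |Γ_s|)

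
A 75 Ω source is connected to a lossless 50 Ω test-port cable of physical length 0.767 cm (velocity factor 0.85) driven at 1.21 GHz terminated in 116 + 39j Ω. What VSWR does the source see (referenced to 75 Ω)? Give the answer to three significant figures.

λ = v/f = 0.85·c / 1.21 GHz = 0.211 m
βl = 2π·l/λ = 2π × 0.0364 = 13.1°
tan(βl) = 0.233
Z_in = Z_0·(Z_L + jZ_0·tanβl)/(Z_0 + jZ_L·tanβl) = 127 − j22 Ω
Γ_s = (Z_in − Z_s)/(Z_in + Z_s) = (52.2 − j22)/(202 − j22), |Γ_s| = 0.279
VSWR = (1 + |Γ_s|)/(1 − |Γ_s|)

VSWR ≈ 1.77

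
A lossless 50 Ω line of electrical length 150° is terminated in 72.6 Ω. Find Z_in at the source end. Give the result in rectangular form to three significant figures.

tan(βl) = tan(150°) = -0.577
Z_in = Z_0·(Z_L + jZ_0·tanβl)/(Z_0 + jZ_L·tanβl)
     = 50·(72.6 − j28.9)/(50 − j41.9)

Z_in ≈ 56.8 + j18.8 Ω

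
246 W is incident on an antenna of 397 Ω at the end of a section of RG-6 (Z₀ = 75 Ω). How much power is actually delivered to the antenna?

Γ = (397 − 75)/(397 + 75) = 0.682
|Γ|² = 0.465
P_refl = |Γ|²·P_inc = 114 W, P_del = (1 − |Γ|²)·P_inc = 132 W

P_delivered ≈ 132 W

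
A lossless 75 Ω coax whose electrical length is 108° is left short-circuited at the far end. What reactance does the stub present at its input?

tan(βl) = -3.08
For a short-circuited stub, Z_in = jZ_0·tan(βl)

X_in ≈ -231 Ω (capacitive)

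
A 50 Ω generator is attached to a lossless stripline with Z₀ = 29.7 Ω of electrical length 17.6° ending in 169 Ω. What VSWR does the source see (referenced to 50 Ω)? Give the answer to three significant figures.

tan(βl) = 0.317
Z_in = Z_0·(Z_L + jZ_0·tanβl)/(Z_0 + jZ_L·tanβl) = 43.7 − j69.4 Ω
Γ_s = (Z_in − Z_s)/(Z_in + Z_s) = (-6.32 − j69.4)/(93.7 − j69.4), |Γ_s| = 0.598
VSWR = (1 + |Γ_s|)/(1 − |Γ_s|)

VSWR ≈ 3.97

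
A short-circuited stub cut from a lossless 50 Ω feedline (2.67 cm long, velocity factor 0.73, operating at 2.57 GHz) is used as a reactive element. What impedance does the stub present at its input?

Z_in ≈ −j119 Ω

λ = v/f = 0.73·c / 2.57 GHz = 0.0852 m
βl = 2π·l/λ = 2π × 0.313 = 113°
tan(βl) = -2.38
For a short-circuited stub, Z_in = jZ_0·tan(βl)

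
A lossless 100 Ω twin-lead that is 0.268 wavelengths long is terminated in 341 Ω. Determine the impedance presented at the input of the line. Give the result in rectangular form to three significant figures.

Z_in ≈ 29.7 + j10.4 Ω

βl = 2π × 0.268 = 96.5°
tan(βl) = tan(96.5°) = -8.8
Z_in = Z_0·(Z_L + jZ_0·tanβl)/(Z_0 + jZ_L·tanβl)
     = 100·(341 − j880)/(100 − j3000)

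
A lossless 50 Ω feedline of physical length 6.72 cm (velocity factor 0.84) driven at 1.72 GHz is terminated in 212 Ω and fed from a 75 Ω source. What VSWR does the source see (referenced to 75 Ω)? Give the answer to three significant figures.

VSWR ≈ 3.08

λ = v/f = 0.84·c / 1.72 GHz = 0.147 m
βl = 2π·l/λ = 2π × 0.459 = 165°
tan(βl) = -0.266
Z_in = Z_0·(Z_L + jZ_0·tanβl)/(Z_0 + jZ_L·tanβl) = 100 + j99.4 Ω
Γ_s = (Z_in − Z_s)/(Z_in + Z_s) = (25 + j99.4)/(175 + j99.4), |Γ_s| = 0.509
VSWR = (1 + |Γ_s|)/(1 − |Γ_s|)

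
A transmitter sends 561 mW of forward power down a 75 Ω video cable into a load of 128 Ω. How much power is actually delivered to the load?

P_delivered ≈ 523 mW

Γ = (128 − 75)/(128 + 75) = 0.261
|Γ|² = 0.0682
P_refl = |Γ|²·P_inc = 38.2 mW, P_del = (1 − |Γ|²)·P_inc = 523 mW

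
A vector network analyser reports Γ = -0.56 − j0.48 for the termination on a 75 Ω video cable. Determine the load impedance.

Z_L = Z_0·(1 + Γ)/(1 − Γ) = 75·(0.44 − j0.48)/(1.56 + j0.48)

Z_L ≈ 12.8 − j27 Ω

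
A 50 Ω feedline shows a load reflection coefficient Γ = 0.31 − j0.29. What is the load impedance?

Z_L ≈ 73.2 − j51.8 Ω

Z_L = Z_0·(1 + Γ)/(1 − Γ) = 50·(1.31 − j0.29)/(0.69 + j0.29)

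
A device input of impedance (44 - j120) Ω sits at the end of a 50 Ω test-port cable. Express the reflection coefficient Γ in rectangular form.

Γ = (Z_L − Z_0)/(Z_L + Z_0) = (-6 − j120)/(94 − j120)

Γ ≈ 0.595 − j0.516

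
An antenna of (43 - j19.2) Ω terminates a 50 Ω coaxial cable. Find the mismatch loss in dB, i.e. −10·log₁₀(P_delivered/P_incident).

mismatch loss ≈ 0.206 dB

Γ = (-7 − j19.2)/(93 − j19.2), |Γ| = 0.215
|Γ|² = 0.0463, so P_del/P_inc = 1 − |Γ|² = 0.954
ML = −10·log₁₀(1 − |Γ|²)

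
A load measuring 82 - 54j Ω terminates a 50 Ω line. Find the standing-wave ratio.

Γ = (Z_L − Z_0)/(Z_L + Z_0) = (32 − j54)/(132 − j54)
|Γ| = 62.8/143 = 0.44
VSWR = (1 + |Γ|)/(1 − |Γ|) = 1.44/0.56

VSWR ≈ 2.57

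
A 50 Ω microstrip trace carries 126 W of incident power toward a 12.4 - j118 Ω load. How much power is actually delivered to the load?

P_delivered ≈ 17.5 W

|Γ| = |(-37.6 − j118)/(62.4 − j118)| = 0.928
|Γ|² = 0.861
P_refl = |Γ|²·P_inc = 108 W, P_del = (1 − |Γ|²)·P_inc = 17.5 W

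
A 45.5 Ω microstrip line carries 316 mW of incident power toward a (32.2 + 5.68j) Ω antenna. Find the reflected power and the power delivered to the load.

P_reflected ≈ 10.9 mW; P_delivered ≈ 305 mW

|Γ| = |(-13.3 + j5.68)/(77.7 + j5.68)| = 0.186
|Γ|² = 0.0345
P_refl = |Γ|²·P_inc = 10.9 mW, P_del = (1 − |Γ|²)·P_inc = 305 mW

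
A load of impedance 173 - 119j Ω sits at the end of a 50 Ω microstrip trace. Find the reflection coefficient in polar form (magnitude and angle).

Γ ≈ 0.677 ∠ -16°

Γ = (Z_L − Z_0)/(Z_L + Z_0) = (123 − j119)/(223 − j119)
|Γ| = 171/253 = 0.677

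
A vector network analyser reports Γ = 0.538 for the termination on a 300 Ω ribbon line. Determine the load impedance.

Z_L = Z_0·(1 + Γ)/(1 − Γ) = 300·(1.54)/(0.462)

Z_L ≈ 999 Ω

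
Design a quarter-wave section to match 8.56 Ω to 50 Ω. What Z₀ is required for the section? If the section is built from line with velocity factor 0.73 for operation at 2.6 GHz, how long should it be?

Z_qwt = √(Z_0·R_L) = √(50 × 8.56) = √428
λ = 0.73·c/f = 0.0842 m, so l = λ/4 = 0.0211 m

Z_qwt ≈ 20.7 Ω; length ≈ 2.11 cm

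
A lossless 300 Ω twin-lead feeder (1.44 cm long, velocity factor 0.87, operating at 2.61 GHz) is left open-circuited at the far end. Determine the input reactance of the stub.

X_in ≈ -236 Ω (capacitive)

λ = v/f = 0.87·c / 2.61 GHz = 0.1 m
βl = 2π·l/λ = 2π × 0.144 = 51.8°
tan(βl) = 1.27
For an open-circuited stub, Z_in = −jZ_0·cot(βl) = −jZ_0/tan(βl)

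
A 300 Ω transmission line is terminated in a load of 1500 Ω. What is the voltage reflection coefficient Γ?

Γ = 0.667

Γ = (Z_L − Z_0)/(Z_L + Z_0) = (1500 − 300)/(1500 + 300) = 1200/1800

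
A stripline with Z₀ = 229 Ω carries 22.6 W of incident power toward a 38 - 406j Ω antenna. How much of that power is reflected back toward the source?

P_reflected ≈ 19.3 W

|Γ| = |(-191 − j406)/(267 − j406)| = 0.923
|Γ|² = 0.853
P_refl = |Γ|²·P_inc = 19.3 W, P_del = (1 − |Γ|²)·P_inc = 3.33 W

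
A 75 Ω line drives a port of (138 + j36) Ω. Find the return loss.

RL ≈ 9.48 dB

Γ = (63 + j36)/(213 + j36), |Γ| = 0.336
RL = −20·log₁₀|Γ| = −20·log₁₀(0.336)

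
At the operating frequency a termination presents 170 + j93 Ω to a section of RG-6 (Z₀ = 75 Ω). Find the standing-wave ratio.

Γ = (Z_L − Z_0)/(Z_L + Z_0) = (95 + j93)/(245 + j93)
|Γ| = 133/262 = 0.507
VSWR = (1 + |Γ|)/(1 − |Γ|) = 1.51/0.493

VSWR ≈ 3.06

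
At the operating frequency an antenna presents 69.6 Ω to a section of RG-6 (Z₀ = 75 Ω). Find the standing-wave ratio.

VSWR ≈ 1.08

For a purely resistive load, VSWR = R_L/Z_0 or Z_0/R_L (whichever > 1) = 75/69.6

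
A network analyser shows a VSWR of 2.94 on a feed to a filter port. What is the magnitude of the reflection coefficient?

|Γ| = (S − 1)/(S + 1) = (2.94 − 1)/(2.94 + 1) = 1.94/3.94

|Γ| ≈ 0.492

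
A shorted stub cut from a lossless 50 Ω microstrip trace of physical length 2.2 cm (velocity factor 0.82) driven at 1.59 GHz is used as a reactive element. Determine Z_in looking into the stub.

Z_in ≈ +j62.2 Ω

λ = v/f = 0.82·c / 1.59 GHz = 0.155 m
βl = 2π·l/λ = 2π × 0.142 = 51.2°
tan(βl) = 1.24
For a shorted stub, Z_in = jZ_0·tan(βl)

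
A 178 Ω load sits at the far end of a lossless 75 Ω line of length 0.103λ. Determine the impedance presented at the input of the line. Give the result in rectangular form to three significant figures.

βl = 2π × 0.103 = 37.1°
tan(βl) = tan(37.1°) = 0.756
Z_in = Z_0·(Z_L + jZ_0·tanβl)/(Z_0 + jZ_L·tanβl)
     = 75·(178 + j56.7)/(75 + j135)

Z_in ≈ 66.3 − j62.3 Ω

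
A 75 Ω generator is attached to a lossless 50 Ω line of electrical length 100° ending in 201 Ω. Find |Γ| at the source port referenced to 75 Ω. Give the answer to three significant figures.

tan(βl) = -5.67
Z_in = Z_0·(Z_L + jZ_0·tanβl)/(Z_0 + jZ_L·tanβl) = 12.8 + j8.25 Ω
Γ_s = (Z_in − Z_s)/(Z_in + Z_s) = (-62.2 + j8.25)/(87.8 + j8.25), |Γ_s| = 0.712

|Γ| ≈ 0.712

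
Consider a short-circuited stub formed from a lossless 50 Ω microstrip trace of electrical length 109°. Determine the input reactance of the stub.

tan(βl) = -2.9
For a short-circuited stub, Z_in = jZ_0·tan(βl)

X_in ≈ -145 Ω (capacitive)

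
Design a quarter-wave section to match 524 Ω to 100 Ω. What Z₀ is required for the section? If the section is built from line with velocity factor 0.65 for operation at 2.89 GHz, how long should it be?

Z_qwt ≈ 229 Ω; length ≈ 1.69 cm

Z_qwt = √(Z_0·R_L) = √(100 × 524) = √52400
λ = 0.65·c/f = 0.0675 m, so l = λ/4 = 0.0169 m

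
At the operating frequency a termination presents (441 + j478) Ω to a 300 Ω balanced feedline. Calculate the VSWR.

Γ = (Z_L − Z_0)/(Z_L + Z_0) = (141 + j478)/(741 + j478)
|Γ| = 498/882 = 0.565
VSWR = (1 + |Γ|)/(1 − |Γ|) = 1.57/0.435

VSWR ≈ 3.6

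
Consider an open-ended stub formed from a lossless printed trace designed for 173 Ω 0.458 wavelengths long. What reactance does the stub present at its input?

X_in ≈ 640 Ω (inductive)

βl = 2π × 0.458 = 165°
tan(βl) = -0.27
For an open-ended stub, Z_in = −jZ_0·cot(βl) = −jZ_0/tan(βl)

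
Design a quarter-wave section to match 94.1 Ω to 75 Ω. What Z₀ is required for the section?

Z_qwt ≈ 84 Ω

Z_qwt = √(Z_0·R_L) = √(75 × 94.1) = √7058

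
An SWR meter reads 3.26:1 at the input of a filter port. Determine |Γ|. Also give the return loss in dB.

|Γ| = (S − 1)/(S + 1) = (3.26 − 1)/(3.26 + 1) = 2.26/4.26
RL = −20·log₁₀|Γ| = −20·log₁₀(0.531)

|Γ| ≈ 0.531; return loss ≈ 5.51 dB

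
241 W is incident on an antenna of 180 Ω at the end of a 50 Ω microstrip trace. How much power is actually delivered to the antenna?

Γ = (180 − 50)/(180 + 50) = 0.565
|Γ|² = 0.319
P_refl = |Γ|²·P_inc = 77 W, P_del = (1 − |Γ|²)·P_inc = 164 W

P_delivered ≈ 164 W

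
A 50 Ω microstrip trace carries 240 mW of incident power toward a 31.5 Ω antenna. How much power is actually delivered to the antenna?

Γ = (31.5 − 50)/(31.5 + 50) = -0.227
|Γ|² = 0.0515
P_refl = |Γ|²·P_inc = 12.4 mW, P_del = (1 − |Γ|²)·P_inc = 228 mW

P_delivered ≈ 228 mW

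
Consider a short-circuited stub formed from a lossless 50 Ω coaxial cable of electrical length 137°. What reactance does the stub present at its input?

X_in ≈ -46.6 Ω (capacitive)

tan(βl) = -0.933
For a short-circuited stub, Z_in = jZ_0·tan(βl)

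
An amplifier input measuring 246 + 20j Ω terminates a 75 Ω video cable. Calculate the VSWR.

VSWR ≈ 3.3

Γ = (Z_L − Z_0)/(Z_L + Z_0) = (171 + j20)/(321 + j20)
|Γ| = 172/322 = 0.535
VSWR = (1 + |Γ|)/(1 − |Γ|) = 1.54/0.465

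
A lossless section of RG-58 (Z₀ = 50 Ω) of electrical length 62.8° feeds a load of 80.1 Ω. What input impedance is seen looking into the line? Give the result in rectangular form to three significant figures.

tan(βl) = tan(62.8°) = 1.95
Z_in = Z_0·(Z_L + jZ_0·tanβl)/(Z_0 + jZ_L·tanβl)
     = 50·(80.1 + j97.3)/(50 + j156)

Z_in ≈ 35.8 − j14.2 Ω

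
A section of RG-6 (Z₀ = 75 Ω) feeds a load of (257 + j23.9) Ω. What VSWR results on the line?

Γ = (Z_L − Z_0)/(Z_L + Z_0) = (182 + j23.9)/(332 + j23.9)
|Γ| = 184/333 = 0.551
VSWR = (1 + |Γ|)/(1 − |Γ|) = 1.55/0.449

VSWR ≈ 3.46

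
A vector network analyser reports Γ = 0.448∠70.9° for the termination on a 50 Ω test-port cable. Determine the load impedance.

Z_L ≈ 44 + j46.6 Ω

Z_L = Z_0·(1 + Γ)/(1 − Γ) = 50·(1.15 + j0.423)/(0.853 − j0.423)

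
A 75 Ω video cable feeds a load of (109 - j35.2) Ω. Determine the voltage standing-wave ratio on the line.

VSWR ≈ 1.71

Γ = (Z_L − Z_0)/(Z_L + Z_0) = (34 − j35.2)/(184 − j35.2)
|Γ| = 48.9/187 = 0.261
VSWR = (1 + |Γ|)/(1 − |Γ|) = 1.26/0.739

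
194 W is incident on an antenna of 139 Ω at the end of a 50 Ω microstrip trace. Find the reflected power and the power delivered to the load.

Γ = (139 − 50)/(139 + 50) = 0.471
|Γ|² = 0.222
P_refl = |Γ|²·P_inc = 43 W, P_del = (1 − |Γ|²)·P_inc = 151 W

P_reflected ≈ 43 W; P_delivered ≈ 151 W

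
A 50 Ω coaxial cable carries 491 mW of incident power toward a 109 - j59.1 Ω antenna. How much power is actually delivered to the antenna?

P_delivered ≈ 372 mW

|Γ| = |(59 − j59.1)/(159 − j59.1)| = 0.492
|Γ|² = 0.242
P_refl = |Γ|²·P_inc = 119 mW, P_del = (1 − |Γ|²)·P_inc = 372 mW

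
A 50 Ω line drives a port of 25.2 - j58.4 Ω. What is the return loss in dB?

Γ = (-24.8 − j58.4)/(75.2 − j58.4), |Γ| = 0.666
RL = −20·log₁₀|Γ| = −20·log₁₀(0.666)

RL ≈ 3.53 dB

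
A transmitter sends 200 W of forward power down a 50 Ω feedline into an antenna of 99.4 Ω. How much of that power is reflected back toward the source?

P_reflected ≈ 21.9 W

Γ = (99.4 − 50)/(99.4 + 50) = 0.331
|Γ|² = 0.109
P_refl = |Γ|²·P_inc = 21.9 W, P_del = (1 − |Γ|²)·P_inc = 178 W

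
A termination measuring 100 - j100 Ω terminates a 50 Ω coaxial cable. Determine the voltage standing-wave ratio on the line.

Γ = (Z_L − Z_0)/(Z_L + Z_0) = (50 − j100)/(150 − j100)
|Γ| = 112/180 = 0.62
VSWR = (1 + |Γ|)/(1 − |Γ|) = 1.62/0.38

VSWR ≈ 4.27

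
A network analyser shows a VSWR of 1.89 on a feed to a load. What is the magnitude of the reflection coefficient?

|Γ| ≈ 0.308

|Γ| = (S − 1)/(S + 1) = (1.89 − 1)/(1.89 + 1) = 0.89/2.89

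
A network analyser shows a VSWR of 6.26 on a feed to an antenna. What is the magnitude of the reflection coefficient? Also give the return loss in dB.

|Γ| ≈ 0.725; return loss ≈ 2.8 dB

|Γ| = (S − 1)/(S + 1) = (6.26 − 1)/(6.26 + 1) = 5.26/7.26
RL = −20·log₁₀|Γ| = −20·log₁₀(0.725)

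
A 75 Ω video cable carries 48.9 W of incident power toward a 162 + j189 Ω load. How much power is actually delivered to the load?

|Γ| = |(87 + j189)/(237 + j189)| = 0.686
|Γ|² = 0.471
P_refl = |Γ|²·P_inc = 23 W, P_del = (1 − |Γ|²)·P_inc = 25.9 W

P_delivered ≈ 25.9 W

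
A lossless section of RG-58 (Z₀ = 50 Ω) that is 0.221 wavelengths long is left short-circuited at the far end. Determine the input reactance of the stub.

βl = 2π × 0.221 = 79.6°
tan(βl) = 5.43
For a short-circuited stub, Z_in = jZ_0·tan(βl)

X_in ≈ 271 Ω (inductive)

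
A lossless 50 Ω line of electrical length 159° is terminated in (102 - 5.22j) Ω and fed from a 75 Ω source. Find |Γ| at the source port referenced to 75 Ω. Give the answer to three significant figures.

tan(βl) = -0.384
Z_in = Z_0·(Z_L + jZ_0·tanβl)/(Z_0 + jZ_L·tanβl) = 76.3 + j36.8 Ω
Γ_s = (Z_in − Z_s)/(Z_in + Z_s) = (1.26 + j36.8)/(151 + j36.8), |Γ_s| = 0.236

|Γ| ≈ 0.236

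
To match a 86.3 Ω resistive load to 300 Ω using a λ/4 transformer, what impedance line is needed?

Z_qwt = √(Z_0·R_L) = √(300 × 86.3) = √25890

Z_qwt ≈ 161 Ω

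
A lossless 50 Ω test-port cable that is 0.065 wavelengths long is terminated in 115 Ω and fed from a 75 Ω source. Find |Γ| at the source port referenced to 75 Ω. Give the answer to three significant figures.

βl = 2π × 0.065 = 23.4°
tan(βl) = 0.433
Z_in = Z_0·(Z_L + jZ_0·tanβl)/(Z_0 + jZ_L·tanβl) = 68.6 − j46.6 Ω
Γ_s = (Z_in − Z_s)/(Z_in + Z_s) = (-6.41 − j46.6)/(144 − j46.6), |Γ_s| = 0.312

|Γ| ≈ 0.312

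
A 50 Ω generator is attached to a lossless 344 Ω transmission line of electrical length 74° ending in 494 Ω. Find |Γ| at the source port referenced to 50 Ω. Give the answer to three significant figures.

tan(βl) = 3.49
Z_in = Z_0·(Z_L + jZ_0·tanβl)/(Z_0 + jZ_L·tanβl) = 249 − j48.9 Ω
Γ_s = (Z_in − Z_s)/(Z_in + Z_s) = (199 − j48.9)/(299 − j48.9), |Γ_s| = 0.677

|Γ| ≈ 0.677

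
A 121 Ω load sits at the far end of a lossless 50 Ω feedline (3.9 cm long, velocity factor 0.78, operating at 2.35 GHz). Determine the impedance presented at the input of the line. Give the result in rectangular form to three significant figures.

λ = v/f = 0.78·c / 2.35 GHz = 0.0996 m
βl = 2π·l/λ = 2π × 0.392 = 141°
tan(βl) = tan(141°) = -0.81
Z_in = Z_0·(Z_L + jZ_0·tanβl)/(Z_0 + jZ_L·tanβl)
     = 50·(121 − j40.5)/(50 − j98)

Z_in ≈ 41.4 + j40.6 Ω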